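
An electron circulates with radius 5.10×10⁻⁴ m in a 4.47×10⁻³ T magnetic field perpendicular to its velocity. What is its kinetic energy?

KE ≈ 0.457 eV

v = |q|Br/m, then KE = ½mv² = (qBr)²/(2m).
v = (1.602×10⁻¹⁹)(4.47×10⁻³)(5.10×10⁻⁴)/9.109×10⁻³¹ ≈ 4.009×10⁵ m/s.
KE = ½(9.109×10⁻³¹)(4.009×10⁵)² ≈ 7.32×10⁻²⁰ J = 0.457 eV.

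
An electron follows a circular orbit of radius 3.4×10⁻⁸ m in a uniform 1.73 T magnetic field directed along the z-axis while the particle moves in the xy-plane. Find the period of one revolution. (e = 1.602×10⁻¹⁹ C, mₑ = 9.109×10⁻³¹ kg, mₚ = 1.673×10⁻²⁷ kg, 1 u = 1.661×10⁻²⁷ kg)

T ≈ 2.07×10⁻¹¹ s

The cyclotron period depends only on m, q, B: T = 2πm/(|q|B).
T = 2π(9.109×10⁻³¹)/((1.602×10⁻¹⁹)(1.73)) ≈ 2.07×10⁻¹¹ s.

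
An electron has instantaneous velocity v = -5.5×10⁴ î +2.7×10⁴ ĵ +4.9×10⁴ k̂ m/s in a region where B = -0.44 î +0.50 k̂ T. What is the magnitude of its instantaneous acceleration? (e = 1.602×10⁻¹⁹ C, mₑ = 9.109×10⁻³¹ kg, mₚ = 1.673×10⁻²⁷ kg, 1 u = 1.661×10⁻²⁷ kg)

|a| ≈ 3.33×10¹⁵ m/s²

v×B = (1.35×10⁴, 5940, 1.19×10⁴) N/C.
F = q v×B = (−1.602×10⁻¹⁹ C)·(1.35×10⁴, 5940, 1.19×10⁴) = (-2.16×10⁻¹⁵, -9.52×10⁻¹⁶, -1.90×10⁻¹⁵) N.
|a| = |F|/m = 3.034×10⁻¹⁵/9.109×10⁻³¹ ≈ 3.33×10¹⁵ m/s².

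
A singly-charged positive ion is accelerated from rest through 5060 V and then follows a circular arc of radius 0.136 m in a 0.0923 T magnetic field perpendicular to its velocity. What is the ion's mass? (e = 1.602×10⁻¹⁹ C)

Combine |q|V = ½mv² and r = mv/(|q|B): eliminate v to get m = qB²r²/(2V).
m = (1.602×10⁻¹⁹)(0.0923)²(0.136)²/(2·5060) ≈ 2.49×10⁻²⁷ kg.

m ≈ 2.49×10⁻²⁷ kg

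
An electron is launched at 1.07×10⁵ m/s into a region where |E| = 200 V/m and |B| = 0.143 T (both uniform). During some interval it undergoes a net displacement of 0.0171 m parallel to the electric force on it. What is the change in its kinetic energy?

ΔKE ≈ 5.48×10⁻¹⁹ J

The magnetic force is always ⟂ v and does no work; only the electric force changes KE.
ΔKE = F_E · d = |q|E d = (1.602×10⁻¹⁹)(200)(0.0171) ≈ 5.48×10⁻¹⁹ J.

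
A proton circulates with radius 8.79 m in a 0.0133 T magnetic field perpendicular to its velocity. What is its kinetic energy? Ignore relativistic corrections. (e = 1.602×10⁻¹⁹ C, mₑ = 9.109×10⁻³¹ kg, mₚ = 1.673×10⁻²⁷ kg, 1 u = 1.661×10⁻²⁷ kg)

v = |q|Br/m, then KE = ½mv² = (qBr)²/(2m).
v = (1.602×10⁻¹⁹)(0.0133)(8.79)/1.673×10⁻²⁷ ≈ 1.119×10⁷ m/s.
KE = ½(1.673×10⁻²⁷)(1.119×10⁷)² ≈ 1.05×10⁻¹³ J = 6.54×10⁵ eV.

KE ≈ 6.54×10⁵ eV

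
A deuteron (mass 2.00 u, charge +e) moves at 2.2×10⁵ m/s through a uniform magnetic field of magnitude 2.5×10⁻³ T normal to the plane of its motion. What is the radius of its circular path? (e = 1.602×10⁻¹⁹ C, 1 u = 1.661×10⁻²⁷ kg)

r ≈ 1.8 m

The magnetic force provides the centripetal force: |q|vB = mv²/r.
r = mv/(|q|B) = (3.322×10⁻²⁷)(2.2×10⁵)/((1.602×10⁻¹⁹)(2.5×10⁻³)) ≈ 1.8 m.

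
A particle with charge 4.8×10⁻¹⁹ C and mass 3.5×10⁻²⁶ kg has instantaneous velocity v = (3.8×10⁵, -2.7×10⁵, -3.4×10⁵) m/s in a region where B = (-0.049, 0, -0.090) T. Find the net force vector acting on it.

v×B = (2.43×10⁴, 5.09×10⁴, -1.32×10⁴) N/C.
F = q v×B = (4.8×10⁻¹⁹ C)·(2.43×10⁴, 5.09×10⁴, -1.32×10⁴) = (1.17×10⁻¹⁴, 2.44×10⁻¹⁴, -6.35×10⁻¹⁵) N.

F ≈ (1.17×10⁻¹⁴, 2.44×10⁻¹⁴, -6.35×10⁻¹⁵) N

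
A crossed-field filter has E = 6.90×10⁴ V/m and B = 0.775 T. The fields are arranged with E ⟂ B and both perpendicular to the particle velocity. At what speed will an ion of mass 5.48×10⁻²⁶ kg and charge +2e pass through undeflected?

Straight-line motion ⇒ electric and magnetic forces cancel, so E = vB.
v = E/B = 6.90×10⁴/0.775 = 8.90×10⁴ m/s.

v = 8.90×10⁴ m/s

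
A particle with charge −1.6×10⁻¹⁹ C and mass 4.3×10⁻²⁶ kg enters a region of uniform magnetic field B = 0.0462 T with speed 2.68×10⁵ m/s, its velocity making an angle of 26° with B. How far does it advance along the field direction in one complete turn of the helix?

v∥ = v cosθ = 2.68×10⁵·cos26° ≈ 2.409×10⁵ m/s.
T = 2πm/(|q|B) = 2π(4.3×10⁻²⁶)/((1.6×10⁻¹⁹)(0.0462)) ≈ 3.655×10⁻⁵ s.
pitch = v∥ T = (2.409×10⁵)(3.655×10⁻⁵) ≈ 8.80 m.

p ≈ 8.80 m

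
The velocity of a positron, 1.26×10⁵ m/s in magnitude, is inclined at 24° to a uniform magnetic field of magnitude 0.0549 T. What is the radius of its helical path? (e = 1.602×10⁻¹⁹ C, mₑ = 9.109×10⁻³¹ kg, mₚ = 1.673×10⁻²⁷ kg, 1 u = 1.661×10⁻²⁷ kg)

r ≈ 5.31×10⁻⁶ m

v⊥ = v sinθ = 1.26×10⁵·sin24° ≈ 5.125×10⁴ m/s.
r = m v⊥/(|q|B) = (9.109×10⁻³¹)(5.125×10⁴)/((1.602×10⁻¹⁹)(0.0549)) ≈ 5.31×10⁻⁶ m.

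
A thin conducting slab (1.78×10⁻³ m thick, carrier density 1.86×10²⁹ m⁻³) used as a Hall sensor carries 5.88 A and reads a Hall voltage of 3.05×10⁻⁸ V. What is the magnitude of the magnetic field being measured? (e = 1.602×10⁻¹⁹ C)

From V_H = IB/(n e t), B = V_H n e t / I.
B = (3.05×10⁻⁸)(1.86×10²⁹)(1.602×10⁻¹⁹)(1.78×10⁻³)/5.88 ≈ 0.275 T.

B ≈ 0.275 T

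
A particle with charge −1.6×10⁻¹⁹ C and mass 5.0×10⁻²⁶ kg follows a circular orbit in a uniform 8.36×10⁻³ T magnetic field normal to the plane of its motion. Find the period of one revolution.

The cyclotron period depends only on m, q, B: T = 2πm/(|q|B).
T = 2π(5.0×10⁻²⁶)/((1.6×10⁻¹⁹)(8.36×10⁻³)) ≈ 2.35×10⁻⁴ s.

T ≈ 2.35×10⁻⁴ s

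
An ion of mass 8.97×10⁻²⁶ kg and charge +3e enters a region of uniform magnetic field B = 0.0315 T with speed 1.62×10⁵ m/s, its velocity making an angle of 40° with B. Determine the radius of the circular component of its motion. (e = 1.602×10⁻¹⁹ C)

v⊥ = v sinθ = 1.62×10⁵·sin40° ≈ 1.041×10⁵ m/s.
r = m v⊥/(|q|B) = (8.97×10⁻²⁶)(1.041×10⁵)/((4.806×10⁻¹⁹)(0.0315)) ≈ 0.617 m.

r ≈ 0.617 m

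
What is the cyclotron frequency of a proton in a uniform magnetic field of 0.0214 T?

f = |q|B/(2πm).
f = (1.602×10⁻¹⁹)(0.0214)/(2π·1.673×10⁻²⁷) ≈ 3.26×10⁵ Hz.

f ≈ 3.26×10⁵ Hz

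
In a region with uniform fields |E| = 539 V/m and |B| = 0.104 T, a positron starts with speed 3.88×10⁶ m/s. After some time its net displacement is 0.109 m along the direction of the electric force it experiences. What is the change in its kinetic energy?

ΔKE ≈ 9.41×10⁻¹⁸ J

The magnetic force is always ⟂ v and does no work; only the electric force changes KE.
ΔKE = F_E · d = |q|E d = (1.602×10⁻¹⁹)(539)(0.109) ≈ 9.41×10⁻¹⁸ J.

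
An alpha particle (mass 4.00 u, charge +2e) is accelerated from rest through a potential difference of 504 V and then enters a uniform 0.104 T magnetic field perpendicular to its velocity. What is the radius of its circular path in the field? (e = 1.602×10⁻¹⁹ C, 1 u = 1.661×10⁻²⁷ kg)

Acceleration: |q|V = ½mv² ⇒ v = √(2|q|V/m) = √(2·3.204×10⁻¹⁹·504/6.644×10⁻²⁷) ≈ 2.205×10⁵ m/s.
In the field: r = mv/(|q|B) = (6.644×10⁻²⁷)(2.205×10⁵)/((3.204×10⁻¹⁹)(0.104)) ≈ 0.0440 m.

r ≈ 0.0440 m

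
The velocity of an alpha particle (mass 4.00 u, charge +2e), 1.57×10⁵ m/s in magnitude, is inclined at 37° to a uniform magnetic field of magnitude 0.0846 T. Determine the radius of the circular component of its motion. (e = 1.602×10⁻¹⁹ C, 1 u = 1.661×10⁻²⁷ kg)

v⊥ = v sinθ = 1.57×10⁵·sin37° ≈ 9.448×10⁴ m/s.
r = m v⊥/(|q|B) = (6.644×10⁻²⁷)(9.448×10⁴)/((3.204×10⁻¹⁹)(0.0846)) ≈ 0.0232 m.

r ≈ 0.0232 m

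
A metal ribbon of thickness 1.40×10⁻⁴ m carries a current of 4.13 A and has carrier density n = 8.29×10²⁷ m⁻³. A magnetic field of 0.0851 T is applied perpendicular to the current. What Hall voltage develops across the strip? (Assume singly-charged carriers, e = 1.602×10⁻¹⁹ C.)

V_H = IB/(n e t).
V_H = (4.13)(0.0851)/((8.29×10²⁷)(1.602×10⁻¹⁹)(1.40×10⁻⁴)) ≈ 1.89×10⁻⁶ V.

V_H ≈ 1.89×10⁻⁶ V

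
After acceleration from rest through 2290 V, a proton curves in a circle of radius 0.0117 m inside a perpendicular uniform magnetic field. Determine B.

v = √(2|q|V/m) = √(2·1.602×10⁻¹⁹·2290/1.673×10⁻²⁷) ≈ 6.622×10⁵ m/s.
B = mv/(|q|r) = (1.673×10⁻²⁷)(6.622×10⁵)/((1.602×10⁻¹⁹)(0.0117)) ≈ 0.591 T.

B ≈ 0.591 T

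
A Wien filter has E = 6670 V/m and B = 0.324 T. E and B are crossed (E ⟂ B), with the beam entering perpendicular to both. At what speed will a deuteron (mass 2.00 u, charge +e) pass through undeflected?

Zero net Lorentz force requires |qE| = |q v×B|, i.e. E = vB.
v = E/B = 6670/0.324 = 2.06×10⁴ m/s.
The result is independent of the particle's charge and mass.

v = 2.06×10⁴ m/s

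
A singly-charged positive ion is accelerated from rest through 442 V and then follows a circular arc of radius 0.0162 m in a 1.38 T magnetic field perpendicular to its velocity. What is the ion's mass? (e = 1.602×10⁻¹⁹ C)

Combine |q|V = ½mv² and r = mv/(|q|B): eliminate v to get m = qB²r²/(2V).
m = (1.602×10⁻¹⁹)(1.38)²(0.0162)²/(2·442) ≈ 9.06×10⁻²⁶ kg.

m ≈ 9.06×10⁻²⁶ kg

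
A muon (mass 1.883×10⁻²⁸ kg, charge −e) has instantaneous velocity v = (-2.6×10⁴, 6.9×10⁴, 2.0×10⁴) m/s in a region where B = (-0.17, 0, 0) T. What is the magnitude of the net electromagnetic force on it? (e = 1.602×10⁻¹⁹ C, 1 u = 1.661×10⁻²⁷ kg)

|F| ≈ 1.96×10⁻¹⁵ N

v×B = (0, -3400, 1.17×10⁴) N/C.
F = q v×B = (−1.602×10⁻¹⁹ C)·(0, -3400, 1.17×10⁴) = (0, 5.45×10⁻¹⁶, -1.88×10⁻¹⁵) N.
|F| = 1.96×10⁻¹⁵ N.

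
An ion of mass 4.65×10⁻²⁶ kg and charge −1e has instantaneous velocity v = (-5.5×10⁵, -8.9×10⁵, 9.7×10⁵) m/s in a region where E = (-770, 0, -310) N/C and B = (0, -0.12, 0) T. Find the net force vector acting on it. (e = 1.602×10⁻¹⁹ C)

v×B = (1.16×10⁵, 0, 6.60×10⁴) N/C.
E + v×B = (1.16×10⁵, 0, 6.57×10⁴) N/C.
F = q(E + v×B) = (−1.602×10⁻¹⁹ C)·(1.16×10⁵, 0, 6.57×10⁴) = (-1.85×10⁻¹⁴, 0, -1.05×10⁻¹⁴) N.

F ≈ (-1.85×10⁻¹⁴, 0, -1.05×10⁻¹⁴) N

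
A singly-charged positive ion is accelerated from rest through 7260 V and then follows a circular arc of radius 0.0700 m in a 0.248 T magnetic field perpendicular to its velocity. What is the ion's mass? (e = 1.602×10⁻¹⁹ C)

Combine |q|V = ½mv² and r = mv/(|q|B): eliminate v to get m = qB²r²/(2V).
m = (1.602×10⁻¹⁹)(0.248)²(0.0700)²/(2·7260) ≈ 3.33×10⁻²⁷ kg.

m ≈ 3.33×10⁻²⁷ kg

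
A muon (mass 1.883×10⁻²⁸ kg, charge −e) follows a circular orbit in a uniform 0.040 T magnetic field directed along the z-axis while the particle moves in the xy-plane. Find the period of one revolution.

T ≈ 1.8×10⁻⁷ s

The cyclotron period depends only on m, q, B: T = 2πm/(|q|B).
T = 2π(1.883×10⁻²⁸)/((1.602×10⁻¹⁹)(0.040)) ≈ 1.8×10⁻⁷ s.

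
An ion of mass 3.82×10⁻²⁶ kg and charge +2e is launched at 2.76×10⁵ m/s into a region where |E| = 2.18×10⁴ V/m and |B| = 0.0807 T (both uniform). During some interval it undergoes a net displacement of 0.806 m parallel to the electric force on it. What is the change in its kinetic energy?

ΔKE ≈ 5.63×10⁻¹⁵ J

The magnetic force is always ⟂ v and does no work; only the electric force changes KE.
ΔKE = F_E · d = |q|E d = (3.204×10⁻¹⁹)(2.18×10⁴)(0.806) ≈ 5.63×10⁻¹⁵ J.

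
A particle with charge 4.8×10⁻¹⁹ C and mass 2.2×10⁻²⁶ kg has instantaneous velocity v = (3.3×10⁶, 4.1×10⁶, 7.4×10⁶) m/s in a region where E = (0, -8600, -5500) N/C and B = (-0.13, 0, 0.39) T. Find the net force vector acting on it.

F ≈ (7.68×10⁻¹³, -1.08×10⁻¹², 2.53×10⁻¹³) N

v×B = (1.60×10⁶, -2.25×10⁶, 5.33×10⁵) N/C.
E + v×B = (1.60×10⁶, -2.26×10⁶, 5.28×10⁵) N/C.
F = q(E + v×B) = (4.8×10⁻¹⁹ C)·(1.60×10⁶, -2.26×10⁶, 5.28×10⁵) = (7.68×10⁻¹³, -1.08×10⁻¹², 2.53×10⁻¹³) N.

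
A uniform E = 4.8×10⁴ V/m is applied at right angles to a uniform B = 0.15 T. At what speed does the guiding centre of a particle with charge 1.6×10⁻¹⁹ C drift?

v_d ≈ 3.2×10⁵ m/s

In crossed fields the guiding centre drifts at v_d = |E×B|/B² = E/B, independent of charge and mass.
v_d = 4.8×10⁴/0.15 = 3.2×10⁵ m/s.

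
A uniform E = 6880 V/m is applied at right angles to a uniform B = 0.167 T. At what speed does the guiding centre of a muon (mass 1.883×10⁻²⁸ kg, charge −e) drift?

The steady drift has the magnetic force balancing the electric force, so v_d = E/B.
v_d = 6880/0.167 = 4.12×10⁴ m/s.

v_d ≈ 4.12×10⁴ m/s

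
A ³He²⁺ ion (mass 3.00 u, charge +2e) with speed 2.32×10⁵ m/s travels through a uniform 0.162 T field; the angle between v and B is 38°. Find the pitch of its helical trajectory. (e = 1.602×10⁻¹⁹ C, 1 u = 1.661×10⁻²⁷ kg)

p ≈ 0.110 m

v∥ = v cosθ = 2.32×10⁵·cos38° ≈ 1.828×10⁵ m/s.
T = 2πm/(|q|B) = 2π(4.983×10⁻²⁷)/((3.204×10⁻¹⁹)(0.162)) ≈ 6.032×10⁻⁷ s.
pitch = v∥ T = (1.828×10⁵)(6.032×10⁻⁷) ≈ 0.110 m.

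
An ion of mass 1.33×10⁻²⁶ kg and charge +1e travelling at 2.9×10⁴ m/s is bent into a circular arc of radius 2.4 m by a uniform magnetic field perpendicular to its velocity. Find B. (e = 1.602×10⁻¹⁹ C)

From |q|vB = mv²/r, B = mv/(|q|r).
B = (1.33×10⁻²⁶)(2.9×10⁴)/((1.602×10⁻¹⁹)(2.4)) ≈ 1.0×10⁻³ T.

B ≈ 1.0×10⁻³ T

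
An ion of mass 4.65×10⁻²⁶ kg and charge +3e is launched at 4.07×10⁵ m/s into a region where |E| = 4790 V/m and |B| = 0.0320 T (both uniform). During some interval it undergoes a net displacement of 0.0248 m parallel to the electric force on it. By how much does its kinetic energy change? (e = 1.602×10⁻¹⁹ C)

ΔKE ≈ 5.71×10⁻¹⁷ J

The magnetic force is always ⟂ v and does no work; only the electric force changes KE.
ΔKE = F_E · d = |q|E d = (4.806×10⁻¹⁹)(4790)(0.0248) ≈ 5.71×10⁻¹⁷ J.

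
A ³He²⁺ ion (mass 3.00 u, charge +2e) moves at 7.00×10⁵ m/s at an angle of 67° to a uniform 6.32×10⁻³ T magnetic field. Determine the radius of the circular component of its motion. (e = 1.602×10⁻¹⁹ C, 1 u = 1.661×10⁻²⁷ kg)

v⊥ = v sinθ = 7.00×10⁵·sin67° ≈ 6.444×10⁵ m/s.
r = m v⊥/(|q|B) = (4.983×10⁻²⁷)(6.444×10⁵)/((3.204×10⁻¹⁹)(6.32×10⁻³)) ≈ 1.59 m.

r ≈ 1.59 m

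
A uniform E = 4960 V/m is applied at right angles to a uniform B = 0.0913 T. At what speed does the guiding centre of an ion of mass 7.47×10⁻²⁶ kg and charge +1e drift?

In crossed fields the guiding centre drifts at v_d = |E×B|/B² = E/B, independent of charge and mass.
v_d = 4960/0.0913 = 5.43×10⁴ m/s.

v_d ≈ 5.43×10⁴ m/s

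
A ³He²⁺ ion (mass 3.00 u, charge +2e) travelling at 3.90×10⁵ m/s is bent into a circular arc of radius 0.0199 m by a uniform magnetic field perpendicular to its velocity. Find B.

From |q|vB = mv²/r, B = mv/(|q|r).
B = (4.983×10⁻²⁷)(3.90×10⁵)/((3.204×10⁻¹⁹)(0.0199)) ≈ 0.305 T.

B ≈ 0.305 T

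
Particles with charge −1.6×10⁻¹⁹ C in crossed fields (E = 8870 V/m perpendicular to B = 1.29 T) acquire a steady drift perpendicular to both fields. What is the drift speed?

v_d ≈ 6880 m/s

The steady drift has the magnetic force balancing the electric force, so v_d = E/B.
v_d = 8870/1.29 = 6880 m/s.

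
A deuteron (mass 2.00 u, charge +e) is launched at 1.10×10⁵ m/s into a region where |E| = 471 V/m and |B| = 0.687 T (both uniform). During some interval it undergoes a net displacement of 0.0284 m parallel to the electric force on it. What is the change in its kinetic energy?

ΔKE ≈ 2.14×10⁻¹⁸ J

The magnetic force is always ⟂ v and does no work; only the electric force changes KE.
ΔKE = F_E · d = |q|E d = (1.602×10⁻¹⁹)(471)(0.0284) ≈ 2.14×10⁻¹⁸ J.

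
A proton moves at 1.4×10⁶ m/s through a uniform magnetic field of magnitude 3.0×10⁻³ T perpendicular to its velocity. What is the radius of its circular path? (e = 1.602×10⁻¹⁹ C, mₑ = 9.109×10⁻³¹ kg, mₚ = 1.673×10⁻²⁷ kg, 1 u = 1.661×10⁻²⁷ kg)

r ≈ 4.9 m

The magnetic force provides the centripetal force: |q|vB = mv²/r.
r = mv/(|q|B) = (1.673×10⁻²⁷)(1.4×10⁶)/((1.602×10⁻¹⁹)(3.0×10⁻³)) ≈ 4.9 m.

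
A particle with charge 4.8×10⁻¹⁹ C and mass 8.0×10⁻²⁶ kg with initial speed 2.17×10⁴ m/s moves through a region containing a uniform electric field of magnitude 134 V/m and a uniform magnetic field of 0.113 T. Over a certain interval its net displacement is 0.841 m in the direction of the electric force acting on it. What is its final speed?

B does no work; ΔKE = |q|E d.
½mv_f² = ½mv₀² + |q|Ed = ½(8.0×10⁻²⁶)(2.17×10⁴)² + (4.8×10⁻¹⁹)(134)(0.841) ≈ 1.884×10⁻¹⁷ J + 5.409×10⁻¹⁷ J ≈ 7.293×10⁻¹⁷ J.
v_f = √(2·7.293×10⁻¹⁷/8.0×10⁻²⁶) ≈ 4.27×10⁴ m/s.

v_f ≈ 4.27×10⁴ m/s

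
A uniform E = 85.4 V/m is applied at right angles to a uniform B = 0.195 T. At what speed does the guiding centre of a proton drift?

The steady drift has the magnetic force balancing the electric force, so v_d = E/B.
v_d = 85.4/0.195 = 438 m/s.

v_d ≈ 438 m/s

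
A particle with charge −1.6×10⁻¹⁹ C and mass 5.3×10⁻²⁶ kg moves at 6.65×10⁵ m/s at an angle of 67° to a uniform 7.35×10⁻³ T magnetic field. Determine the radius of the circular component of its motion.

r ≈ 27.6 m

v⊥ = v sinθ = 6.65×10⁵·sin67° ≈ 6.121×10⁵ m/s.
r = m v⊥/(|q|B) = (5.3×10⁻²⁶)(6.121×10⁵)/((1.6×10⁻¹⁹)(7.35×10⁻³)) ≈ 27.6 m.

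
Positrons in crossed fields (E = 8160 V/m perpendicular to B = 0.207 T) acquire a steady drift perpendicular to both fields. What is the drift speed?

v_d ≈ 3.94×10⁴ m/s

In crossed fields the guiding centre drifts at v_d = |E×B|/B² = E/B, independent of charge and mass.
v_d = 8160/0.207 = 3.94×10⁴ m/s.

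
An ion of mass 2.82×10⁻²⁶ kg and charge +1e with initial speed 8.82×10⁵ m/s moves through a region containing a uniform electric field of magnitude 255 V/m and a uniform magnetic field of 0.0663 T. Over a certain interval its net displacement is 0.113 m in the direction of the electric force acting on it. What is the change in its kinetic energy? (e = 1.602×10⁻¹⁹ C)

The magnetic force is always ⟂ v and does no work; only the electric force changes KE.
ΔKE = F_E · d = |q|E d = (1.602×10⁻¹⁹)(255)(0.113) ≈ 4.62×10⁻¹⁸ J.

ΔKE ≈ 4.62×10⁻¹⁸ J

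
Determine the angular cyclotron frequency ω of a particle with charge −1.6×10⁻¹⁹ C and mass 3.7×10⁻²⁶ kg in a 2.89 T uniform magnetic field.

ω = |q|B/m.
ω = (1.6×10⁻¹⁹)(2.89)/3.7×10⁻²⁶ ≈ 1.25×10⁷ rad/s.

ω ≈ 1.25×10⁷ rad/s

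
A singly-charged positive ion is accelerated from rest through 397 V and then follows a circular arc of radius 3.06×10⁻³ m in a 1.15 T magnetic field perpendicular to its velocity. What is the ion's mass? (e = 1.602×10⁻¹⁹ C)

Combine |q|V = ½mv² and r = mv/(|q|B): eliminate v to get m = qB²r²/(2V).
m = (1.602×10⁻¹⁹)(1.15)²(3.06×10⁻³)²/(2·397) ≈ 2.50×10⁻²⁷ kg.

m ≈ 2.50×10⁻²⁷ kg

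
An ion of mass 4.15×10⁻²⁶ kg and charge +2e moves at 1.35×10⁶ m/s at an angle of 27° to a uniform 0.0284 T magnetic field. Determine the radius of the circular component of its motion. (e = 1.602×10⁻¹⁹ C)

v⊥ = v sinθ = 1.35×10⁶·sin27° ≈ 6.129×10⁵ m/s.
r = m v⊥/(|q|B) = (4.15×10⁻²⁶)(6.129×10⁵)/((3.204×10⁻¹⁹)(0.0284)) ≈ 2.80 m.

r ≈ 2.80 m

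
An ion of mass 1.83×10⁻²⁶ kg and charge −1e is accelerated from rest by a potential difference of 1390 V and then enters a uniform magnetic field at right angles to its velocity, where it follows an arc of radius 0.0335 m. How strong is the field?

B ≈ 0.532 T

v = √(2|q|V/m) = √(2·1.602×10⁻¹⁹·1390/1.83×10⁻²⁶) ≈ 1.560×10⁵ m/s.
B = mv/(|q|r) = (1.83×10⁻²⁶)(1.560×10⁵)/((1.602×10⁻¹⁹)(0.0335)) ≈ 0.532 T.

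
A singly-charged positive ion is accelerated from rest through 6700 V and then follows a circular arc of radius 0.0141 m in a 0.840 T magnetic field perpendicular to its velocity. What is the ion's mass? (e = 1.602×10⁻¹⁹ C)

m ≈ 1.68×10⁻²⁷ kg

Combine |q|V = ½mv² and r = mv/(|q|B): eliminate v to get m = qB²r²/(2V).
m = (1.602×10⁻¹⁹)(0.840)²(0.0141)²/(2·6700) ≈ 1.68×10⁻²⁷ kg.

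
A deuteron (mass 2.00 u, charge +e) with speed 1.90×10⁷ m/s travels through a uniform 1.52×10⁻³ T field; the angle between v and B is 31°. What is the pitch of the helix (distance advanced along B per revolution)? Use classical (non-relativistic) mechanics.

v∥ = v cosθ = 1.90×10⁷·cos31° ≈ 1.629×10⁷ m/s.
T = 2πm/(|q|B) = 2π(3.322×10⁻²⁷)/((1.602×10⁻¹⁹)(1.52×10⁻³)) ≈ 8.572×10⁻⁵ s.
pitch = v∥ T = (1.629×10⁷)(8.572×10⁻⁵) ≈ 1400 m.

p ≈ 1400 m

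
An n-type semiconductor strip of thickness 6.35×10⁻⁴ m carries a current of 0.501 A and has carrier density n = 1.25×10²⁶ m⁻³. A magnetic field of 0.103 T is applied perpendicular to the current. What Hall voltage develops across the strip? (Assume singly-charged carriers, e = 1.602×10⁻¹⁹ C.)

V_H = IB/(n e t).
V_H = (0.501)(0.103)/((1.25×10²⁶)(1.602×10⁻¹⁹)(6.35×10⁻⁴)) ≈ 4.06×10⁻⁶ V.

V_H ≈ 4.06×10⁻⁶ V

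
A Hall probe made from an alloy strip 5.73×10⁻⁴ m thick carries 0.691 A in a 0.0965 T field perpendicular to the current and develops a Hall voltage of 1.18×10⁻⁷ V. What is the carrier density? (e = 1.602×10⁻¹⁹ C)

From V_H = IB/(n e t), n = IB/(V_H e t).
n = (0.691)(0.0965)/((1.18×10⁻⁷)(1.602×10⁻¹⁹)(5.73×10⁻⁴)) ≈ 6.16×10²⁷ m⁻³.

n ≈ 6.16×10²⁷ m⁻³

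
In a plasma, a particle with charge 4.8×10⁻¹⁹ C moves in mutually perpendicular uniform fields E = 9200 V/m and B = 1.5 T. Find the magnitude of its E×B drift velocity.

The E×B drift speed is v_d = E/B.
v_d = 9200/1.5 = 6100 m/s.

v_d ≈ 6100 m/s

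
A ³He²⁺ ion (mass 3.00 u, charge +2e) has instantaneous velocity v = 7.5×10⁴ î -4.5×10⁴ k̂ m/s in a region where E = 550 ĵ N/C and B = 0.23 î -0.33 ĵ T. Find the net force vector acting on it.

v×B = (-1.48×10⁴, -1.04×10⁴, -2.48×10⁴) N/C.
E + v×B = (-1.48×10⁴, -9800, -2.48×10⁴) N/C.
F = q(E + v×B) = (3.204×10⁻¹⁹ C)·(-1.48×10⁴, -9800, -2.48×10⁴) = (-4.76×10⁻¹⁵, -3.14×10⁻¹⁵, -7.93×10⁻¹⁵) N.

F ≈ (-4.76×10⁻¹⁵, -3.14×10⁻¹⁵, -7.93×10⁻¹⁵) N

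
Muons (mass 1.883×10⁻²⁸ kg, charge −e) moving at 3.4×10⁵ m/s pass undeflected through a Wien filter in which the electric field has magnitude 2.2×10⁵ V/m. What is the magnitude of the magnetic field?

Balance of forces in the selector: qE = qvB ⇒ B = E/v.
B = 2.2×10⁵/3.4×10⁵ = 0.65 T.

B = 0.65 T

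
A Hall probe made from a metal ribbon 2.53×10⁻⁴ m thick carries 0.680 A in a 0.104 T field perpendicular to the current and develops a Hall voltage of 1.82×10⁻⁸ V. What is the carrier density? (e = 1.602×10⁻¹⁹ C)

n ≈ 9.59×10²⁸ m⁻³

From V_H = IB/(n e t), n = IB/(V_H e t).
n = (0.680)(0.104)/((1.82×10⁻⁸)(1.602×10⁻¹⁹)(2.53×10⁻⁴)) ≈ 9.59×10²⁸ m⁻³.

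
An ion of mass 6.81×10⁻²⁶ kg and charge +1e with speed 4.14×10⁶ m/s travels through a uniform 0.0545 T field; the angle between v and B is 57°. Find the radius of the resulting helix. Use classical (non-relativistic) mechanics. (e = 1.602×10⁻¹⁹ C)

v⊥ = v sinθ = 4.14×10⁶·sin57° ≈ 3.472×10⁶ m/s.
r = m v⊥/(|q|B) = (6.81×10⁻²⁶)(3.472×10⁶)/((1.602×10⁻¹⁹)(0.0545)) ≈ 27.1 m.

r ≈ 27.1 m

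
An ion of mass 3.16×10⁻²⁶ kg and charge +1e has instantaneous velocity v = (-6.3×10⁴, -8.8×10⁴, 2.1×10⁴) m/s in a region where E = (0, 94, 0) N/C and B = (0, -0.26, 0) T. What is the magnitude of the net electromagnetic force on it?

v×B = (5460, 0, 1.64×10⁴) N/C.
E + v×B = (5460, 94.0, 1.64×10⁴) N/C.
F = q(E + v×B) = (1.602×10⁻¹⁹ C)·(5460, 94.0, 1.64×10⁴) = (8.75×10⁻¹⁶, 1.51×10⁻¹⁷, 2.62×10⁻¹⁵) N.
|F| = 2.77×10⁻¹⁵ N.

|F| ≈ 2.77×10⁻¹⁵ N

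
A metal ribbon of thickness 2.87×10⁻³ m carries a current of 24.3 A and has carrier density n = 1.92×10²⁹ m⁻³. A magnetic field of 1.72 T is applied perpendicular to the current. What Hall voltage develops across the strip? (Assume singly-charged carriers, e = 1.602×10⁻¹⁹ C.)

V_H ≈ 4.73×10⁻⁷ V

V_H = IB/(n e t).
V_H = (24.3)(1.72)/((1.92×10²⁹)(1.602×10⁻¹⁹)(2.87×10⁻³)) ≈ 4.73×10⁻⁷ V.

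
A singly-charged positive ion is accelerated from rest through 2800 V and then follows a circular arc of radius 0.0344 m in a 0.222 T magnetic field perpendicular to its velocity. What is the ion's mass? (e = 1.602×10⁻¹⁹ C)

Combine |q|V = ½mv² and r = mv/(|q|B): eliminate v to get m = qB²r²/(2V).
m = (1.602×10⁻¹⁹)(0.222)²(0.0344)²/(2·2800) ≈ 1.67×10⁻²⁷ kg.

m ≈ 1.67×10⁻²⁷ kg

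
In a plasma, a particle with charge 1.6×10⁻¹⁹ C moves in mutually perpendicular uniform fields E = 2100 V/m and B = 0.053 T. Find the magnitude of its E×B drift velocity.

v_d ≈ 4.0×10⁴ m/s

The steady drift has the magnetic force balancing the electric force, so v_d = E/B.
v_d = 2100/0.053 = 4.0×10⁴ m/s.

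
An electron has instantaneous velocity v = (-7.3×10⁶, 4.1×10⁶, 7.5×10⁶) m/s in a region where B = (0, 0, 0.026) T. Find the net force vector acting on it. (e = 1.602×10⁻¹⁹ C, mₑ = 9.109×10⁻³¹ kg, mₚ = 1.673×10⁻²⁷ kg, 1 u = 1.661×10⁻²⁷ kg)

F ≈ (-1.71×10⁻¹⁴, -3.04×10⁻¹⁴, 0) N

v×B = (1.07×10⁵, 1.90×10⁵, 0) N/C.
F = q v×B = (−1.602×10⁻¹⁹ C)·(1.07×10⁵, 1.90×10⁵, 0) = (-1.71×10⁻¹⁴, -3.04×10⁻¹⁴, 0) N.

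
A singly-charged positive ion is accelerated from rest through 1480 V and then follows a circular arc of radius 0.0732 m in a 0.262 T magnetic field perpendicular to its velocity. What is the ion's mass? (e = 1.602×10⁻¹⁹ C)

m ≈ 1.99×10⁻²⁶ kg

Combine |q|V = ½mv² and r = mv/(|q|B): eliminate v to get m = qB²r²/(2V).
m = (1.602×10⁻¹⁹)(0.262)²(0.0732)²/(2·1480) ≈ 1.99×10⁻²⁶ kg.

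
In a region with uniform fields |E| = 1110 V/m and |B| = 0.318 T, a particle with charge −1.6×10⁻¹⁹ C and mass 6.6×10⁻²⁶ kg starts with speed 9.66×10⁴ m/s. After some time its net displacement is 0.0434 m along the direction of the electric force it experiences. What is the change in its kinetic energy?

ΔKE ≈ 7.71×10⁻¹⁸ J

The magnetic force is always ⟂ v and does no work; only the electric force changes KE.
ΔKE = F_E · d = |q|E d = (1.6×10⁻¹⁹)(1110)(0.0434) ≈ 7.71×10⁻¹⁸ J.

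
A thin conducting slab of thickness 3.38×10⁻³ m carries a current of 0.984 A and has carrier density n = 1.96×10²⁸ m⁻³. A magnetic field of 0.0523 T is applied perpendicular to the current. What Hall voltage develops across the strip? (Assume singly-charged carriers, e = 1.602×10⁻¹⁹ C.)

V_H = IB/(n e t).
V_H = (0.984)(0.0523)/((1.96×10²⁸)(1.602×10⁻¹⁹)(3.38×10⁻³)) ≈ 4.85×10⁻⁹ V.

V_H ≈ 4.85×10⁻⁹ V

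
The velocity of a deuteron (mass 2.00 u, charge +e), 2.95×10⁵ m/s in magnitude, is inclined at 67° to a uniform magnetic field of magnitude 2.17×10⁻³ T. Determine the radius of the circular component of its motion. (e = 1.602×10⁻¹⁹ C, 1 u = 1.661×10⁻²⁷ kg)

v⊥ = v sinθ = 2.95×10⁵·sin67° ≈ 2.715×10⁵ m/s.
r = m v⊥/(|q|B) = (3.322×10⁻²⁷)(2.715×10⁵)/((1.602×10⁻¹⁹)(2.17×10⁻³)) ≈ 2.59 m.

r ≈ 2.59 m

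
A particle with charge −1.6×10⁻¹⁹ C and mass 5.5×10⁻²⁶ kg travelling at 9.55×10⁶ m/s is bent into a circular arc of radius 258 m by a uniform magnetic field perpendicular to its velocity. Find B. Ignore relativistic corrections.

From |q|vB = mv²/r, B = mv/(|q|r).
B = (5.5×10⁻²⁶)(9.55×10⁶)/((1.6×10⁻¹⁹)(258)) ≈ 0.0127 T.

B ≈ 0.0127 T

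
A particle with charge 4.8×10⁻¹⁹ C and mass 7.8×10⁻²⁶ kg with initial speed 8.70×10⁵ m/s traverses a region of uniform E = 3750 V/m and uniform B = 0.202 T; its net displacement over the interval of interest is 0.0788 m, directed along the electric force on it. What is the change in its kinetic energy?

ΔKE ≈ 1.42×10⁻¹⁶ J

The magnetic force is always ⟂ v and does no work; only the electric force changes KE.
ΔKE = F_E · d = |q|E d = (4.8×10⁻¹⁹)(3750)(0.0788) ≈ 1.42×10⁻¹⁶ J.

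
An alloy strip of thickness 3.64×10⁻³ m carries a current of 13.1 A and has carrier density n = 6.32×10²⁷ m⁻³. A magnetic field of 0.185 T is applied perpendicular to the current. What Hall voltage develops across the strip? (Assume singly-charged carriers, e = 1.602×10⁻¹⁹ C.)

V_H = IB/(n e t).
V_H = (13.1)(0.185)/((6.32×10²⁷)(1.602×10⁻¹⁹)(3.64×10⁻³)) ≈ 6.58×10⁻⁷ V.

V_H ≈ 6.58×10⁻⁷ V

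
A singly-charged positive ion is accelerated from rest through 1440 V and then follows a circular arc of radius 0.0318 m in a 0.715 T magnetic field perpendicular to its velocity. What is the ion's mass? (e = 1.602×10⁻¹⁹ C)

m ≈ 2.88×10⁻²⁶ kg

Combine |q|V = ½mv² and r = mv/(|q|B): eliminate v to get m = qB²r²/(2V).
m = (1.602×10⁻¹⁹)(0.715)²(0.0318)²/(2·1440) ≈ 2.88×10⁻²⁶ kg.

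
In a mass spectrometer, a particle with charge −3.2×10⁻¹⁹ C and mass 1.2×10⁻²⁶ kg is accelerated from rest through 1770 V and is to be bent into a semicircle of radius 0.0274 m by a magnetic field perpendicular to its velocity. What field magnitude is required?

B ≈ 0.421 T

v = √(2|q|V/m) = √(2·3.2×10⁻¹⁹·1770/1.2×10⁻²⁶) ≈ 3.072×10⁵ m/s.
B = mv/(|q|r) = (1.2×10⁻²⁶)(3.072×10⁵)/((3.2×10⁻¹⁹)(0.0274)) ≈ 0.421 T.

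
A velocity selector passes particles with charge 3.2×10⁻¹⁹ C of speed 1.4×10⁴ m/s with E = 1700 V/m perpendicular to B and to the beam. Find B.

Balance of forces in the selector: qE = qvB ⇒ B = E/v.
B = 1700/1.4×10⁴ = 0.12 T.

B = 0.12 T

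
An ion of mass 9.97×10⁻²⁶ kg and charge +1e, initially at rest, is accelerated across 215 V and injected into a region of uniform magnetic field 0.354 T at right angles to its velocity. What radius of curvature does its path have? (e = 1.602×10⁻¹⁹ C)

Acceleration: |q|V = ½mv² ⇒ v = √(2|q|V/m) = √(2·1.602×10⁻¹⁹·215/9.97×10⁻²⁶) ≈ 2.629×10⁴ m/s.
In the field: r = mv/(|q|B) = (9.97×10⁻²⁶)(2.629×10⁴)/((1.602×10⁻¹⁹)(0.354)) ≈ 0.0462 m.

r ≈ 0.0462 m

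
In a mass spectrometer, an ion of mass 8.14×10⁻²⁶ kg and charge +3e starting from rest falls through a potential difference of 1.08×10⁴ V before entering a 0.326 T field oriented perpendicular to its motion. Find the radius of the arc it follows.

Acceleration: |q|V = ½mv² ⇒ v = √(2|q|V/m) = √(2·4.806×10⁻¹⁹·1.08×10⁴/8.14×10⁻²⁶) ≈ 3.571×10⁵ m/s.
In the field: r = mv/(|q|B) = (8.14×10⁻²⁶)(3.571×10⁵)/((4.806×10⁻¹⁹)(0.326)) ≈ 0.186 m.

r ≈ 0.186 m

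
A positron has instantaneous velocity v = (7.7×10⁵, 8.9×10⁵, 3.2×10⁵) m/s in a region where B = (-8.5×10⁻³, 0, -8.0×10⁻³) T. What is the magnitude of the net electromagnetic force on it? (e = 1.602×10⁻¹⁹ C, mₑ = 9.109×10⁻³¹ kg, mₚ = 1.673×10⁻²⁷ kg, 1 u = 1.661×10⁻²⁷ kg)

|F| ≈ 1.75×10⁻¹⁵ N

v×B = (-7120, 3440, 7570) N/C.
F = q v×B = (1.602×10⁻¹⁹ C)·(-7120, 3440, 7570) = (-1.14×10⁻¹⁵, 5.51×10⁻¹⁶, 1.21×10⁻¹⁵) N.
|F| = 1.75×10⁻¹⁵ N.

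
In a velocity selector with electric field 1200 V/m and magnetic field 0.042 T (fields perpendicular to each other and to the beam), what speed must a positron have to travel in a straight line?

v = 2.9×10⁴ m/s

Zero net Lorentz force requires |qE| = |q v×B|, i.e. E = vB.
v = E/B = 1200/0.042 = 2.9×10⁴ m/s.
The result is independent of the particle's charge and mass.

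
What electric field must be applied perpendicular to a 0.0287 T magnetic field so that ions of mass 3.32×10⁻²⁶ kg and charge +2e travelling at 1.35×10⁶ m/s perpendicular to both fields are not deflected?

For straight-line motion qE = qvB, so E = vB.
E = 1.35×10⁶ × 0.0287 = 3.87×10⁴ V/m.

E = 3.87×10⁴ V/m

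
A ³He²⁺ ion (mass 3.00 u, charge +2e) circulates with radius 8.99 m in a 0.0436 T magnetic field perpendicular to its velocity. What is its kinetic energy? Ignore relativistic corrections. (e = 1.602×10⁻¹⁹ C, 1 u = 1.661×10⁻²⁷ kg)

KE ≈ 1.58×10⁻¹² J

v = |q|Br/m, then KE = ½mv² = (qBr)²/(2m).
v = (3.204×10⁻¹⁹)(0.0436)(8.99)/4.983×10⁻²⁷ ≈ 2.520×10⁷ m/s.
KE = ½(4.983×10⁻²⁷)(2.520×10⁷)² ≈ 1.58×10⁻¹² J.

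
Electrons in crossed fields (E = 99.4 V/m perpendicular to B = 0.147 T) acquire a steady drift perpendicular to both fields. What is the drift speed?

The E×B drift speed is v_d = E/B.
v_d = 99.4/0.147 = 676 m/s.

v_d ≈ 676 m/s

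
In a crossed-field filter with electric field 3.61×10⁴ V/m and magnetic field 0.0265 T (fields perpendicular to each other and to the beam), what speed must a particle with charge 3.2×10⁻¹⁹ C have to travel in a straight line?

v = 1.36×10⁶ m/s

Straight-line motion ⇒ electric and magnetic forces cancel, so E = vB.
v = E/B = 3.61×10⁴/0.0265 = 1.36×10⁶ m/s.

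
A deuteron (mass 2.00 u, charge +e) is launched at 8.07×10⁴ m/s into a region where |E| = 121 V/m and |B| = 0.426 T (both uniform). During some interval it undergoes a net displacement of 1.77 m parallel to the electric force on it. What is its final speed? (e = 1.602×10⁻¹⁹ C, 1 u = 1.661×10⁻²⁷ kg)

B does no work; ΔKE = |q|E d.
½mv_f² = ½mv₀² + |q|Ed = ½(3.322×10⁻²⁷)(8.07×10⁴)² + (1.602×10⁻¹⁹)(121)(1.77) ≈ 1.082×10⁻¹⁷ J + 3.431×10⁻¹⁷ J ≈ 4.513×10⁻¹⁷ J.
v_f = √(2·4.513×10⁻¹⁷/3.322×10⁻²⁷) ≈ 1.65×10⁵ m/s.

v_f ≈ 1.65×10⁵ m/s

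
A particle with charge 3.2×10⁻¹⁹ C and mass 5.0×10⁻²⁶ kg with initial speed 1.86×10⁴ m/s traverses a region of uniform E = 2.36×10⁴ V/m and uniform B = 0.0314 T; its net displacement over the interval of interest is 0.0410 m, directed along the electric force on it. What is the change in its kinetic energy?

The magnetic force is always ⟂ v and does no work; only the electric force changes KE.
ΔKE = F_E · d = |q|E d = (3.2×10⁻¹⁹)(2.36×10⁴)(0.0410) ≈ 3.10×10⁻¹⁶ J.

ΔKE ≈ 3.10×10⁻¹⁶ J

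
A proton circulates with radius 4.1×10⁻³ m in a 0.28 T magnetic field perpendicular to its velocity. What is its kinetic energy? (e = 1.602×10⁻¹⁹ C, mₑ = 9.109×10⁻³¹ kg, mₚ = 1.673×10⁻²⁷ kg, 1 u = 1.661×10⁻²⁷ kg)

KE ≈ 1.0×10⁻¹⁷ J

v = |q|Br/m, then KE = ½mv² = (qBr)²/(2m).
v = (1.602×10⁻¹⁹)(0.28)(4.1×10⁻³)/1.673×10⁻²⁷ ≈ 1.099×10⁵ m/s.
KE = ½(1.673×10⁻²⁷)(1.099×10⁵)² ≈ 1.0×10⁻¹⁷ J.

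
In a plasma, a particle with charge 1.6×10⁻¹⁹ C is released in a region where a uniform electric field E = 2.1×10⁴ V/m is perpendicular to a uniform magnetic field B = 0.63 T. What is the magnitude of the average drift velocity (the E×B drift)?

In crossed fields the guiding centre drifts at v_d = |E×B|/B² = E/B, independent of charge and mass.
v_d = 2.1×10⁴/0.63 = 3.3×10⁴ m/s.

v_d ≈ 3.3×10⁴ m/s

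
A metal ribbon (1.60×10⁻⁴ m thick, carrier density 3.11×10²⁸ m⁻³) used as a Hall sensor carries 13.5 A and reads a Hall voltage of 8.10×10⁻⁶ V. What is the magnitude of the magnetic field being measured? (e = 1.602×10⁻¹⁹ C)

B ≈ 0.478 T

From V_H = IB/(n e t), B = V_H n e t / I.
B = (8.10×10⁻⁶)(3.11×10²⁸)(1.602×10⁻¹⁹)(1.60×10⁻⁴)/13.5 ≈ 0.478 T.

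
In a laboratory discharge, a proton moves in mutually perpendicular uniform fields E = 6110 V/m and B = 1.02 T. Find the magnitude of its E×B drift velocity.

v_d ≈ 5990 m/s

In crossed fields the guiding centre drifts at v_d = |E×B|/B² = E/B, independent of charge and mass.
v_d = 6110/1.02 = 5990 m/s.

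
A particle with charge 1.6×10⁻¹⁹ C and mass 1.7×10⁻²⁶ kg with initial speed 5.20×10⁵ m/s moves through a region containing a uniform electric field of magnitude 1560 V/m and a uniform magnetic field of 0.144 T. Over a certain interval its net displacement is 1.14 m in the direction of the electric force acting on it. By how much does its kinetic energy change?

ΔKE ≈ 2.85×10⁻¹⁶ J

The magnetic force is always ⟂ v and does no work; only the electric force changes KE.
ΔKE = F_E · d = |q|E d = (1.6×10⁻¹⁹)(1560)(1.14) ≈ 2.85×10⁻¹⁶ J.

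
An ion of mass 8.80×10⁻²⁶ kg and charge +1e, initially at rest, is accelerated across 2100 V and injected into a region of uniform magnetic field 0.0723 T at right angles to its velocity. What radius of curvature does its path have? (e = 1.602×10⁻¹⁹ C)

r ≈ 0.664 m

Acceleration: |q|V = ½mv² ⇒ v = √(2|q|V/m) = √(2·1.602×10⁻¹⁹·2100/8.80×10⁻²⁶) ≈ 8.744×10⁴ m/s.
In the field: r = mv/(|q|B) = (8.80×10⁻²⁶)(8.744×10⁴)/((1.602×10⁻¹⁹)(0.0723)) ≈ 0.664 m.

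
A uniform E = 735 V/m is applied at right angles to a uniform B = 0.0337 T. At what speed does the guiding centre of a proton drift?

The E×B drift speed is v_d = E/B.
v_d = 735/0.0337 = 2.18×10⁴ m/s.

v_d ≈ 2.18×10⁴ m/s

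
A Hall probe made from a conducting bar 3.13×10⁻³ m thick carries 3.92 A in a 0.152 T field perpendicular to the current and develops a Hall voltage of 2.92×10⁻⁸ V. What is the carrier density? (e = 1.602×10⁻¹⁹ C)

n ≈ 4.07×10²⁸ m⁻³

From V_H = IB/(n e t), n = IB/(V_H e t).
n = (3.92)(0.152)/((2.92×10⁻⁸)(1.602×10⁻¹⁹)(3.13×10⁻³)) ≈ 4.07×10²⁸ m⁻³.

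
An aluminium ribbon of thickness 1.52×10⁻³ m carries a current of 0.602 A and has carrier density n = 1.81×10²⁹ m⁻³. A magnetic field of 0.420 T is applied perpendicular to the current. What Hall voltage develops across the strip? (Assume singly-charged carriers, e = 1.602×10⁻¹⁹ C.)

V_H ≈ 5.74×10⁻⁹ V

V_H = IB/(n e t).
V_H = (0.602)(0.420)/((1.81×10²⁹)(1.602×10⁻¹⁹)(1.52×10⁻³)) ≈ 5.74×10⁻⁹ V.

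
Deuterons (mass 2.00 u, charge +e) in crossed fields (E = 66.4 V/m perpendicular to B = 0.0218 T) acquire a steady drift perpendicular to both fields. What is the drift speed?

v_d ≈ 3050 m/s

In crossed fields the guiding centre drifts at v_d = |E×B|/B² = E/B, independent of charge and mass.
v_d = 66.4/0.0218 = 3050 m/s.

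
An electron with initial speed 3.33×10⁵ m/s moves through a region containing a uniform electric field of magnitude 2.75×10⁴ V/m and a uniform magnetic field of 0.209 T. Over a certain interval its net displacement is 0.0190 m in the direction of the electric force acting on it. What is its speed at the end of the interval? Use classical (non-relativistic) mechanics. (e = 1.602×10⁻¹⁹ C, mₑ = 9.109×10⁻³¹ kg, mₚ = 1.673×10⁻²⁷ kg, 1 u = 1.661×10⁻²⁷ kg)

B does no work; ΔKE = |q|E d.
½mv_f² = ½mv₀² + |q|Ed = ½(9.109×10⁻³¹)(3.33×10⁵)² + (1.602×10⁻¹⁹)(2.75×10⁴)(0.0190) ≈ 5.050×10⁻²⁰ J + 8.370×10⁻¹⁷ J ≈ 8.376×10⁻¹⁷ J.
v_f = √(2·8.376×10⁻¹⁷/9.109×10⁻³¹) ≈ 1.36×10⁷ m/s.

v_f ≈ 1.36×10⁷ m/s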